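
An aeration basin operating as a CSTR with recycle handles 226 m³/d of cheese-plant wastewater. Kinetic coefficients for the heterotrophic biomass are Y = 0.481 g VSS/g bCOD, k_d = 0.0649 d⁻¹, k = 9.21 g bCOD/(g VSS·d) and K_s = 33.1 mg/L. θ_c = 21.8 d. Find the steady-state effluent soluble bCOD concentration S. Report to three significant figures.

Effluent substrate depends only on kinetics and SRT: S = K_s(1 + k_d θ_c) / [θ_c(Yk − k_d) − 1] = 33.1 × (1 + 0.0649 × 21.8) / [21.8 × (0.481 × 9.21 − 0.0649) − 1] = 79.93 / 94.16 = 0.8489 mg/L.

S ≈ 0.849 mg/L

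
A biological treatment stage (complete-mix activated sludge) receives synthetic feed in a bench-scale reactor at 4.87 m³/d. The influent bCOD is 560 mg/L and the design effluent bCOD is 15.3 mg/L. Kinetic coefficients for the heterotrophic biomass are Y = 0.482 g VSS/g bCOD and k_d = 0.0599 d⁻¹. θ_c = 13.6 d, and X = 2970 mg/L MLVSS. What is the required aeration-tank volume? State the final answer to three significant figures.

V ≈ 3.23 m³

From the SRT design equation V = Y Q (S₀−S) θ_c / [X (1 + k_d θ_c)] = 0.482 × 4.87 × (560 − 15.3) × 13.6 / [2970 × (1 + 0.0599 × 13.6)] = 1.74×10^4 / 5389 = 3.226 m³.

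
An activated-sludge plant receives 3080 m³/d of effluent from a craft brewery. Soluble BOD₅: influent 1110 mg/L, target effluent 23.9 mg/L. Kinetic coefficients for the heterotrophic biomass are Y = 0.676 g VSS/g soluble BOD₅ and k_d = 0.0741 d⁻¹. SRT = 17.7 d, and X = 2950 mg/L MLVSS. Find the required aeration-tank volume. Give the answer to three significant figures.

Rearranging the biomass balance for a CMAS with decay, V = Y·Q·ΔS·θ_c / [X·(1+k_d θ_c)] = 0.676 × 3080 × (1110 − 23.9) × 17.7 / [2950 × (1 + 0.0741 × 17.7)] = 4×10^7 / 6819 = 5870 m³.

V ≈ 5870 m³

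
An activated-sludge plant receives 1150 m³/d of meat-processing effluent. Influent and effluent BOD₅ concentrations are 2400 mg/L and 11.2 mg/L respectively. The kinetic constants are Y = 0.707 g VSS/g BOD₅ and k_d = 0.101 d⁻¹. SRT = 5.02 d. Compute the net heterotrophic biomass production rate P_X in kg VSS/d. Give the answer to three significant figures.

P_X ≈ 1290 kg VSS/d

The observed yield is Y_obs = Y/(1 + k_d·θ_c) = 0.707 / (1 + 0.101 × 5.02) = 0.707 / 1.507 = 0.4691 g VSS per g BOD₅ removed.
Q·(S₀ − S) = 1150 × (2400 − 11.2) × 10⁻³ = 2747 kg/d removed.
P_X = Y_obs · Q(S₀ − S) = 0.4691 × 2747 = 1289 kg VSS/d.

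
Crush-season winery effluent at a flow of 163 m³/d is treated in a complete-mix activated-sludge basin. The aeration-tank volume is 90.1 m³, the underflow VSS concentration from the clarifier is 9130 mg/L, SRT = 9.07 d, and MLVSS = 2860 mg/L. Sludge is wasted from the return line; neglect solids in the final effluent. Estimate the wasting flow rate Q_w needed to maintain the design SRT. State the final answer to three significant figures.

θ_c = V·X/(Q_w·X_r) when wasting from the recycle, so Q_w = V·X/(θ_c·X_r) = 90.10 × 2860 / (9.07 × 9130) = 3.112 m³/d.

Q_w ≈ 3.11 m³/d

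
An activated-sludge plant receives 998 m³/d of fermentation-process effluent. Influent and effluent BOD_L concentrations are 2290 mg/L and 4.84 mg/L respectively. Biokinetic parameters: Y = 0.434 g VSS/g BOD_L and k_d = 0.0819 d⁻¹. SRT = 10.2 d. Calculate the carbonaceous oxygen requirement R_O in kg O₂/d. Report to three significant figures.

Correct the yield for decay: Y_obs = Y/(1 + k_d θ_c) = 0.434 / (1 + 0.0819 × 10.2) = 0.434 / 1.835 = 0.2365.
Substrate removed = Q·(S₀ − S) = 998 m³/d × (2290 − 4.84) g/m³ = 2.28×10^6 g/d = 2281 kg/d.
P_X = Y_obs·Q·(S₀ − S) = 0.2365 × 2281 = 539.3 kg VSS/d.
R_O = Q·(S₀ − S) − 1.42·P_X = 2281 − 1.42 × 539.3 = 1515 kg O₂/d.

R_O ≈ 1510 kg O₂/d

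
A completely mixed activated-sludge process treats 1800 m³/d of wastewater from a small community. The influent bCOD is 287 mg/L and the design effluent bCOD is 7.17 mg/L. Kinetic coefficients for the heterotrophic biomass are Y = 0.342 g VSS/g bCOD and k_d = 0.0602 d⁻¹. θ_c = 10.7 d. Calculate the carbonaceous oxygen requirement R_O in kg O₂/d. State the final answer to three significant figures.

R_O ≈ 355 kg O₂/d

The observed yield is Y_obs = Y/(1 + k_d·θ_c) = 0.342 / (1 + 0.0602 × 10.7) = 0.342 / 1.644 = 0.2080 g VSS per g bCOD removed.
ΔS = 287 − 7.17 = 279.8 mg/L, so the substrate removal rate is 1800 × 279.8/1000 = 503.7 kg bCOD/d.
P_X = Y_obs·Q·(S₀ − S) = 0.2080 × 503.7 = 104.8 kg VSS/d.
Carbonaceous O₂ demand = substrate oxidised − cell-mass equivalent = 503.7 − 1.42 × 104.8 = 354.9 kg O₂/d.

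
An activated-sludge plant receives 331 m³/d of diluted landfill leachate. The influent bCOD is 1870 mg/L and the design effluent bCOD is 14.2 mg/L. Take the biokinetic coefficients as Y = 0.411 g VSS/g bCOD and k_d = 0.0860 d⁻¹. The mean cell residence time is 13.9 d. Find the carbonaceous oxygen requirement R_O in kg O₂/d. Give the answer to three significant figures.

R_O ≈ 451 kg O₂/d

Correct the yield for decay: Y_obs = Y/(1 + k_d θ_c) = 0.411 / (1 + 0.0860 × 13.9) = 0.411 / 2.195 = 0.1872.
ΔS = 1870 − 14.2 = 1856 mg/L, so the substrate removal rate is 331 × 1856/1000 = 614.3 kg bCOD/d.
Net sludge production P_X = 0.1872 × 614.3 = 115.0 kg VSS/d.
R_O = Q·(S₀ − S) − 1.42·P_X = 614.3 − 1.42 × 115.0 = 451.0 kg O₂/d.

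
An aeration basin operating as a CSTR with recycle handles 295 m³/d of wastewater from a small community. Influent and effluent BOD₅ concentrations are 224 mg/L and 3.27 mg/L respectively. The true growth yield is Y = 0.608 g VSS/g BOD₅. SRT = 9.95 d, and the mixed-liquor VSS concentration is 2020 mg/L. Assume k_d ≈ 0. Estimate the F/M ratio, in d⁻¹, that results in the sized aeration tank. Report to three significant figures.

F/M ≈ 0.168 d⁻¹

With k_d = 0 the design equation reduces to V = Y Q (S₀−S) θ_c / X = 0.608 × 295 × (224 − 3.27) × 9.95 / 2020 = 195.0 m³.
F/M = applied load / biomass = Q·S₀/(V·X) = 295 × 224 / (195.0 × 2020) = 0.1677 d⁻¹.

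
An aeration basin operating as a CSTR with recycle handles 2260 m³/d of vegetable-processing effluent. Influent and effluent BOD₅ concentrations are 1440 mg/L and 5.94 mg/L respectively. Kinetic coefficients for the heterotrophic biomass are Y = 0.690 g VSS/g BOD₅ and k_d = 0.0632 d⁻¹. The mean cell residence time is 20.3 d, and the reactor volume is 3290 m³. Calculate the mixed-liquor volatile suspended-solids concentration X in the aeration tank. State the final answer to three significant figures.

X ≈ 6040 mg/L

X = Y·Q·ΔS·θ_c / [V·(1 + k_d θ_c)] = 0.690 × 2260 × (1440 − 5.94) × 20.3 / [3290 × (1 + 0.0632 × 20.3)] = 6044 mg/L.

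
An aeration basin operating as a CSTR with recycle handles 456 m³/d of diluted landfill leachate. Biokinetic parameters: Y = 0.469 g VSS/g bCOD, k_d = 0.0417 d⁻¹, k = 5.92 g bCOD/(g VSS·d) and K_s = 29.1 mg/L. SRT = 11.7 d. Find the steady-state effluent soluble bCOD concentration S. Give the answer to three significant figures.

For a completely mixed reactor with recycle the Lawrence–McCarty relation gives S = K_s·(1 + k_d·θ_c) / [θ_c·(Y·k − k_d) − 1] = 29.1 × (1 + 0.0417 × 11.7) / [11.7 × (0.469 × 5.92 − 0.0417) − 1] = 43.30 / 31.00 = 1.397 mg/L.

S ≈ 1.40 mg/L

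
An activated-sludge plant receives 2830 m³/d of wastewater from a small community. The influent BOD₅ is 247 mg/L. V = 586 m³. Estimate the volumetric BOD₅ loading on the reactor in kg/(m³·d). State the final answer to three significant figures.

L_v ≈ 1.19 kg BOD₅/(m³·d)

Applied BOD₅ load per unit volume = Q·S₀/V = (2830 × 247/1000)/586.0 = 1.193 kg BOD₅·m⁻³·d⁻¹.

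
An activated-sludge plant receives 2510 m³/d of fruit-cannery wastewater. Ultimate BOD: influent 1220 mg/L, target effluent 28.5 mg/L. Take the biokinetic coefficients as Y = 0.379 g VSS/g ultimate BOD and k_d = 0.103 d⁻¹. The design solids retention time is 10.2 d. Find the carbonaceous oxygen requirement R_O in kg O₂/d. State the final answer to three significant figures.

Y_obs = Y / (1 + k_d θ_c) = 0.379 / (1 + 0.103 × 10.2) = 0.379 / 2.051 = 0.1848.
Substrate removed = Q·(S₀ − S) = 2510 m³/d × (1220 − 28.5) g/m³ = 2.99×10^6 g/d = 2991 kg/d.
P_X = Y_obs·Q·(S₀ − S) = 0.1848 × 2991 = 552.7 kg VSS/d.
Carbonaceous O₂ demand = substrate oxidised − cell-mass equivalent = 2991 − 1.42 × 552.7 = 2206 kg O₂/d.

R_O ≈ 2210 kg O₂/d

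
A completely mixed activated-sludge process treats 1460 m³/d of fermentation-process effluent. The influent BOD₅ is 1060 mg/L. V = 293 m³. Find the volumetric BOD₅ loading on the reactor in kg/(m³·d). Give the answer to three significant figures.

L_v ≈ 5.28 kg BOD₅/(m³·d)

L_v = Q S₀ / V = 1460 × 1060 × 10⁻³ / 293.0 = 5.282 kg/(m³·d).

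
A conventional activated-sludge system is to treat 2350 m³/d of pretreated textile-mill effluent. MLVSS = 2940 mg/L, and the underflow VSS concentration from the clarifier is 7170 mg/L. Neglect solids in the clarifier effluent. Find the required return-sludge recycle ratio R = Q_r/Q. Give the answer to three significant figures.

R ≈ 0.695

R = Q_r/Q = X/(X_r − X) = 2940 / (7170 − 2940) = 0.6950.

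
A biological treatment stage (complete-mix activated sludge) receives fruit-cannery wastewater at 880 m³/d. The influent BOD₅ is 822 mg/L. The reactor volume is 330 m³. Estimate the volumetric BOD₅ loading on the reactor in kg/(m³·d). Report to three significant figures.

Volumetric loading L_v = Q·S₀ / V = 880 × 822 g/m³ / 330.0 m³ = 2192 g/(m³·d) = 2.192 kg BOD₅/(m³·d).

L_v ≈ 2.19 kg BOD₅/(m³·d)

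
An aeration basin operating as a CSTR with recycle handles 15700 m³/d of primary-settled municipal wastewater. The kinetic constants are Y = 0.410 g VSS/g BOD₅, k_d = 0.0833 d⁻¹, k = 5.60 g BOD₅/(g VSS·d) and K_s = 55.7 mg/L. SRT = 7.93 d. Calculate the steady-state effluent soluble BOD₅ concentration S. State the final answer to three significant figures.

S ≈ 5.59 mg/L

For a completely mixed reactor with recycle the Lawrence–McCarty relation gives S = K_s·(1 + k_d·θ_c) / [θ_c·(Y·k − k_d) − 1] = 55.7 × (1 + 0.0833 × 7.93) / [7.93 × (0.410 × 5.60 − 0.0833) − 1] = 92.49 / 16.55 = 5.590 mg/L.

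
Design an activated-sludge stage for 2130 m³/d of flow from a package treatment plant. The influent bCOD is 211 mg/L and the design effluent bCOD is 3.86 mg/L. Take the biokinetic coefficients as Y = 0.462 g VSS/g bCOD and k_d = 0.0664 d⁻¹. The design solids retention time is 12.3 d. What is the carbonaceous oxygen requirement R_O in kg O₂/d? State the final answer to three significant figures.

R_O ≈ 282 kg O₂/d

Y_obs = Y / (1 + k_d θ_c) = 0.462 / (1 + 0.0664 × 12.3) = 0.462 / 1.817 = 0.2543.
Q·(S₀ − S) = 2130 × (211 − 3.86) × 10⁻³ = 441.2 kg/d removed.
Biomass synthesised: P_X = Y_obs × 441.2 = 112.2 kg VSS/d.
R_O = Q·(S₀ − S) − 1.42·P_X = 441.2 − 1.42 × 112.2 = 281.9 kg O₂/d.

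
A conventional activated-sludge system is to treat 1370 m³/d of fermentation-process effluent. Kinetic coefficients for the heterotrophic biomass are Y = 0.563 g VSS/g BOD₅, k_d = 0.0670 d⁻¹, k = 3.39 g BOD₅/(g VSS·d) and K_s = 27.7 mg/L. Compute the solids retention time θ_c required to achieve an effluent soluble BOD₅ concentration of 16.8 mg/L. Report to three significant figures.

At the target effluent, Y k S/(K_s+S) = 0.563×3.39×16.8/44.50 = 0.7205 d⁻¹.
Then 1/θ_c = μ − k_d = 0.7205 − 0.0670 = 0.6535 d⁻¹, giving θ_c = 1.530 d.

θ_c ≈ 1.53 d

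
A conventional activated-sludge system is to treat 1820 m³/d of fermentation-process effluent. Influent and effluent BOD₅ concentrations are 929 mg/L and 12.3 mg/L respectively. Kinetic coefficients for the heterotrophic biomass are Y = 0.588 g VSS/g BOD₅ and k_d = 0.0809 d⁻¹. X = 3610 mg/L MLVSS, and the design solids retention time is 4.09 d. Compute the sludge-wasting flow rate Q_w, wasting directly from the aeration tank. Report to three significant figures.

Steady-state biomass mass balance: V·X·(1 + k_d·θ_c) = Y·Q·(S₀ − S)·θ_c, so V = 0.588 × 1820 × (929 − 12.3) × 4.09 / [3610 × (1 + 0.0809 × 4.09)] = 4.01×10^6 / 4804 = 835.1 m³.
Wasting from the aeration tank: Q_w = V / θ_c = 835.1 / 4.09 = 204.2 m³/d.

Q_w ≈ 204 m³/d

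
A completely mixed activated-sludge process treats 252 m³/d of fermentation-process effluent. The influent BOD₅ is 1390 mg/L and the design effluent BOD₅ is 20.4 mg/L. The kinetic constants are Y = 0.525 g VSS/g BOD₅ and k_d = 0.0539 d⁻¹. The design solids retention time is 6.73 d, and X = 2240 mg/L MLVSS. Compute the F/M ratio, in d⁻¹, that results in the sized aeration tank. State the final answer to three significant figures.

From the SRT design equation V = Y Q (S₀−S) θ_c / [X (1 + k_d θ_c)] = 0.525 × 252 × (1390 − 20.4) × 6.73 / [2240 × (1 + 0.0539 × 6.73)] = 1.22×10^6 / 3053 = 399.5 m³.
F/M = applied load / biomass = Q·S₀/(V·X) = 252 × 1390 / (399.5 × 2240) = 0.3914 d⁻¹.

F/M ≈ 0.391 d⁻¹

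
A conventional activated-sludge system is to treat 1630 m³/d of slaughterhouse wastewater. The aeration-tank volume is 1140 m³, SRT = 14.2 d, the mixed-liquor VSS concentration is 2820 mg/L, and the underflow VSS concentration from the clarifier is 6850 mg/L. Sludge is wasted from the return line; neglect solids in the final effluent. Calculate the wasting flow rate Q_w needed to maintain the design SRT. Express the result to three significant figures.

Q_w ≈ 33.1 m³/d

Wasting from the return line (neglecting effluent solids): Q_w = V·X / (θ_c·X_r) = 1140 × 2820 / (14.2 × 6850) = 33.05 m³/d.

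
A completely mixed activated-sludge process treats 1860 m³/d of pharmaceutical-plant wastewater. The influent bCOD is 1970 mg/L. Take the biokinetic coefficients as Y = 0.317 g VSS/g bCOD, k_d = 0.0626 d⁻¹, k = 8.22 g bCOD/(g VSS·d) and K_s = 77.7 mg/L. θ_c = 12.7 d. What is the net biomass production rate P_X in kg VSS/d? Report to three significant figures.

P_X ≈ 646 kg VSS/d

From the Monod/SRT balance for a CMAS, S = K_s·(1+k_d θ_c)/[θ_c·(Y k − k_d) − 1] = 77.7 × (1 + 0.0626 × 12.7) / [12.7 × (0.317 × 8.22 − 0.0626) − 1] = 139.5 / 31.30 = 4.456 mg/L.
Y_obs = Y / (1 + k_d θ_c) = 0.317 / (1 + 0.0626 × 12.7) = 0.317 / 1.795 = 0.1766.
Q·(S₀ − S) = 1860 × (1970 − 4.46) × 10⁻³ = 3656 kg/d removed.
So the net sludge growth is P_X = 0.1766 × 3656 = 645.6 kg VSS/d.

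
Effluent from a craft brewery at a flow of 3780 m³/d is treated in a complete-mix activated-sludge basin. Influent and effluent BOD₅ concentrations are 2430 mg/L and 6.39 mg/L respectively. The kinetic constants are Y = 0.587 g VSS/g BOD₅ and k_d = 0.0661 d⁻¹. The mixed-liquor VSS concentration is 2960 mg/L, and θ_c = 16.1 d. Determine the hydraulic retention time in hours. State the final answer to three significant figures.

Steady-state biomass mass balance: V·X·(1 + k_d·θ_c) = Y·Q·(S₀ − S)·θ_c, so V = 0.587 × 3780 × (2430 − 6.39) × 16.1 / [2960 × (1 + 0.0661 × 16.1)] = 8.66×10^7 / 6110 = 14170 m³.
Hydraulic retention time τ = V/Q = 14170 / 3780 = 3.749 d = 89.97 h.

τ ≈ 90.0 h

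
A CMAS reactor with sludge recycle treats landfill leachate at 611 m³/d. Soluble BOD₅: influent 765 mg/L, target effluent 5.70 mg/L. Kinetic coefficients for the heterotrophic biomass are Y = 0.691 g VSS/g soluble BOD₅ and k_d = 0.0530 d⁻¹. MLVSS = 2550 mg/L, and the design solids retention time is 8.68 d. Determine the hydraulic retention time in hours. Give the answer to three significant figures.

Rearranging the biomass balance for a CMAS with decay, V = Y·Q·ΔS·θ_c / [X·(1+k_d θ_c)] = 0.691 × 611 × (765 − 5.70) × 8.68 / [2550 × (1 + 0.0530 × 8.68)] = 2.78×10^6 / 3723 = 747.4 m³.
HRT = V/Q = 747.4 m³ / 611 m³·d⁻¹ = 1.223 d × 24 = 29.36 h.

τ ≈ 29.4 h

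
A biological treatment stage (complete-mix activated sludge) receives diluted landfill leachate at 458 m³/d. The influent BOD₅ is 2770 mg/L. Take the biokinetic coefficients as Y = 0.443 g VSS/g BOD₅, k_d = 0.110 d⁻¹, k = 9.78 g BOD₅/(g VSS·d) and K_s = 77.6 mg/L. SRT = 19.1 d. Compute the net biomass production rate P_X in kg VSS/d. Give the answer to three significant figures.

P_X ≈ 181 kg VSS/d

Effluent substrate depends only on kinetics and SRT: S = K_s(1 + k_d θ_c) / [θ_c(Yk − k_d) − 1] = 77.6 × (1 + 0.110 × 19.1) / [19.1 × (0.443 × 9.78 − 0.110) − 1] = 240.6 / 79.65 = 3.021 mg/L.
The observed yield is Y_obs = Y/(1 + k_d·θ_c) = 0.443 / (1 + 0.110 × 19.1) = 0.443 / 3.101 = 0.1429 g VSS per g BOD₅ removed.
Substrate removed = Q·(S₀ − S) = 458 m³/d × (2770 − 3.02) g/m³ = 1.27×10^6 g/d = 1267 kg/d.
Net biomass production P_X = Y_obs × Q·(S₀ − S) = 0.1429 × 1267 = 181.0 kg VSS/d.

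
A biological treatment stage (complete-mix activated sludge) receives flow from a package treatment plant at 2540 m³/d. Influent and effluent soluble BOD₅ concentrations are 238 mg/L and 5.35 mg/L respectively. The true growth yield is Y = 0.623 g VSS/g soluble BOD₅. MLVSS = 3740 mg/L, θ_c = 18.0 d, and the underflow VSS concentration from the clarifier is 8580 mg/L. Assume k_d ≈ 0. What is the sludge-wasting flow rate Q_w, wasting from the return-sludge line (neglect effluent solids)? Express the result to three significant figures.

Q_w ≈ 42.9 m³/d

V·X = Y·Q·ΔS·θ_c gives V = 0.623 × 2540 × (238 − 5.35) × 18.0 / 3740 = 1772 m³.
Wasting from the return line (neglecting effluent solids): Q_w = V·X / (θ_c·X_r) = 1772 × 3740 / (18.0 × 8580) = 42.91 m³/d.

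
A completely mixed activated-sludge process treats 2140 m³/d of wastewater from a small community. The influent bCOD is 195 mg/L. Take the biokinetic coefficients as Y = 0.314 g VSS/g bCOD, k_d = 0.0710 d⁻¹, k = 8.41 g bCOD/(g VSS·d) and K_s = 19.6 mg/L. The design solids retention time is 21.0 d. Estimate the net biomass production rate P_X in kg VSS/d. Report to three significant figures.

P_X ≈ 52.4 kg VSS/d

Effluent substrate depends only on kinetics and SRT: S = K_s(1 + k_d θ_c) / [θ_c(Yk − k_d) − 1] = 19.6 × (1 + 0.0710 × 21.0) / [21.0 × (0.314 × 8.41 − 0.0710) − 1] = 48.82 / 52.96 = 0.9218 mg/L.
The observed yield is Y_obs = Y/(1 + k_d·θ_c) = 0.314 / (1 + 0.0710 × 21.0) = 0.314 / 2.491 = 0.1261 g VSS per g bCOD removed.
Q·(S₀ − S) = 2140 × (195 − 0.922) × 10⁻³ = 415.3 kg/d removed.
P_X = Y_obs · Q(S₀ − S) = 0.1261 × 415.3 = 52.35 kg VSS/d.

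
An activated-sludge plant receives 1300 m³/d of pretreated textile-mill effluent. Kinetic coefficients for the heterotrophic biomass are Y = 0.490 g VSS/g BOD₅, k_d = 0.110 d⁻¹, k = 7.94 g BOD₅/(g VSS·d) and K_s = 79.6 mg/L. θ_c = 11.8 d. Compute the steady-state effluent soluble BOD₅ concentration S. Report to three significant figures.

For a completely mixed reactor with recycle the Lawrence–McCarty relation gives S = K_s·(1 + k_d·θ_c) / [θ_c·(Y·k − k_d) − 1] = 79.6 × (1 + 0.110 × 11.8) / [11.8 × (0.490 × 7.94 − 0.110) − 1] = 182.9 / 43.61 = 4.194 mg/L.

S ≈ 4.19 mg/L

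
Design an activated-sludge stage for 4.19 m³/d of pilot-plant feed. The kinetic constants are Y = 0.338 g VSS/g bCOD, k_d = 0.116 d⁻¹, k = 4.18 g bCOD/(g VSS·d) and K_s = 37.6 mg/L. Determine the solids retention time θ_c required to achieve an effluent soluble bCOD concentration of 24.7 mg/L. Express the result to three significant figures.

Specific growth rate at S = 24.7 mg/L: μ = YkS/(K_s+S) = 0.338·4.18·24.7/(37.6+24.7) = 0.5601 d⁻¹.
θ_c = 1/(μ − k_d) = 1/(0.5601 − 0.116) = 1/0.4441 = 2.252 d.

θ_c ≈ 2.25 d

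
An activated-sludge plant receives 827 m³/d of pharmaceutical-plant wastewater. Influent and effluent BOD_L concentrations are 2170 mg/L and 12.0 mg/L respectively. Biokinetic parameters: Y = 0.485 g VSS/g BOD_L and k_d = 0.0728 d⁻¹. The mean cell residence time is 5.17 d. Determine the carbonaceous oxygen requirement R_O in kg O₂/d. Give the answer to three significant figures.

R_O ≈ 892 kg O₂/d

The observed yield is Y_obs = Y/(1 + k_d·θ_c) = 0.485 / (1 + 0.0728 × 5.17) = 0.485 / 1.376 = 0.3524 g VSS per g BOD_L removed.
Q·(S₀ − S) = 827 × (2170 − 12.0) × 10⁻³ = 1785 kg/d removed.
P_X = Y_obs·Q·(S₀ − S) = 0.3524 × 1785 = 628.9 kg VSS/d.
R_O = Q·ΔS − 1.42 P_X = 1785 − 893.0 = 891.7 kg O₂/d.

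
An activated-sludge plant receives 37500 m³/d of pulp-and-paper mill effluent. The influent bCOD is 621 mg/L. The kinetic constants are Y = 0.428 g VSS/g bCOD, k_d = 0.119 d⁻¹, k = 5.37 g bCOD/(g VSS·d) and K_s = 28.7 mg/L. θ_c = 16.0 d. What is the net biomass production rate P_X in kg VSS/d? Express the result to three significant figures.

P_X ≈ 3420 kg VSS/d

Effluent substrate depends only on kinetics and SRT: S = K_s(1 + k_d θ_c) / [θ_c(Yk − k_d) − 1] = 28.7 × (1 + 0.119 × 16.0) / [16.0 × (0.428 × 5.37 − 0.119) − 1] = 83.34 / 33.87 = 2.461 mg/L.
Correct the yield for decay: Y_obs = Y/(1 + k_d θ_c) = 0.428 / (1 + 0.119 × 16.0) = 0.428 / 2.904 = 0.1474.
Mass of bCOD removed per day: Q(S₀ − S) = 37500 × 618.5 g/m³ = 23195 kg/d.
Net biomass production P_X = Y_obs × Q·(S₀ − S) = 0.1474 × 23195 = 3419 kg VSS/d.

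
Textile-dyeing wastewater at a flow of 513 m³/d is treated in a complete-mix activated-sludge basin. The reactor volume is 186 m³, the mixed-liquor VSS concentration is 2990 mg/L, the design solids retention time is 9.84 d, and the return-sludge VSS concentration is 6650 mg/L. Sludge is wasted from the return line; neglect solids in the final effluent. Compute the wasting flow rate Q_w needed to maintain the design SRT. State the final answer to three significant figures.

Q_w ≈ 8.50 m³/d

Wasting from the return line (neglecting effluent solids): Q_w = V·X / (θ_c·X_r) = 186.0 × 2990 / (9.84 × 6650) = 8.499 m³/d.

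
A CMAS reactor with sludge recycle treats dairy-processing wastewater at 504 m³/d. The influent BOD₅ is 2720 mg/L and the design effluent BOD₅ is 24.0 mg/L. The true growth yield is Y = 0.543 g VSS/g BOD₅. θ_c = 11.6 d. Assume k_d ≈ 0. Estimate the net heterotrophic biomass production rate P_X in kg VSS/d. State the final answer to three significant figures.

P_X ≈ 738 kg VSS/d

Since k_d ≈ 0, Y_obs = Y = 0.543 g VSS/g BOD₅.
ΔS = 2720 − 24.0 = 2696 mg/L, so the substrate removal rate is 504 × 2696/1000 = 1359 kg BOD₅/d.
Net biomass production P_X = Y_obs × Q·(S₀ − S) = 0.5430 × 1359 = 737.8 kg VSS/d.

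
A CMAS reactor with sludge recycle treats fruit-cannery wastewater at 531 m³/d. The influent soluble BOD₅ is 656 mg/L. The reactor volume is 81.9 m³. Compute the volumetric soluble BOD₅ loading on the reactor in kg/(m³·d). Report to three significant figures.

L_v ≈ 4.25 kg soluble BOD₅/(m³·d)

Volumetric loading L_v = Q·S₀ / V = 531 × 656 g/m³ / 81.90 m³ = 4253 g/(m³·d) = 4.253 kg soluble BOD₅/(m³·d).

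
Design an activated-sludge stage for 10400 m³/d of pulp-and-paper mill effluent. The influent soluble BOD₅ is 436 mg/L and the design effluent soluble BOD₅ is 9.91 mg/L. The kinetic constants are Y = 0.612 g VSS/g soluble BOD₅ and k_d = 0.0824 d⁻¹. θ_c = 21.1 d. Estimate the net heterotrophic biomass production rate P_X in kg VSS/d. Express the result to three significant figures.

P_X ≈ 990 kg VSS/d

Correct the yield for decay: Y_obs = Y/(1 + k_d θ_c) = 0.612 / (1 + 0.0824 × 21.1) = 0.612 / 2.739 = 0.2235.
Substrate removed = Q·(S₀ − S) = 10400 m³/d × (436 − 9.91) g/m³ = 4.43×10^6 g/d = 4431 kg/d.
So the net sludge growth is P_X = 0.2235 × 4431 = 990.3 kg VSS/d.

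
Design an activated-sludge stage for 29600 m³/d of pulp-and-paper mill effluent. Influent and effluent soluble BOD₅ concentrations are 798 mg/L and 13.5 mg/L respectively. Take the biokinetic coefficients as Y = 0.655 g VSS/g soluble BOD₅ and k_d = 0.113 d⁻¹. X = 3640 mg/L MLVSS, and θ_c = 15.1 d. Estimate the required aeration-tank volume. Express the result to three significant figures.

V ≈ 23300 m³

Rearranging the biomass balance for a CMAS with decay, V = Y·Q·ΔS·θ_c / [X·(1+k_d θ_c)] = 0.655 × 29600 × (798 − 13.5) × 15.1 / [3640 × (1 + 0.113 × 15.1)] = 2.3×10^8 / 9851 = 23314 m³.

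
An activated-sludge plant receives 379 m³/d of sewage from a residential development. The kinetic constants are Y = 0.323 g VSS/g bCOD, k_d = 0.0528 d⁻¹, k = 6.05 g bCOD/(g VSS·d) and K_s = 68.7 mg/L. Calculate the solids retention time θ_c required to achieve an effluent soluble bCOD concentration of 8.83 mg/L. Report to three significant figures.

From 1/θ_c = Y·k·S/(K_s + S) − k_d: Y·k·S/(K_s+S) = 0.323 × 6.05 × 8.83 / (68.7 + 8.83) = 0.2226 d⁻¹.
1/θ_c = 0.2226 − 0.0528 = 0.1698 d⁻¹, so θ_c = 5.891 d.

θ_c ≈ 5.89 d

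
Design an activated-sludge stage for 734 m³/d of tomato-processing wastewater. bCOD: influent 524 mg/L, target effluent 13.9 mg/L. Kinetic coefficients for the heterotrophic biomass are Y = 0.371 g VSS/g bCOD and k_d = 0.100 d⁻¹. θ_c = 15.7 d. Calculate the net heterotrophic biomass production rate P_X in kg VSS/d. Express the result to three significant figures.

Y_obs = Y / (1 + k_d θ_c) = 0.371 / (1 + 0.100 × 15.7) = 0.371 / 2.570 = 0.1444.
Mass of bCOD removed per day: Q(S₀ − S) = 734 × 510.1 g/m³ = 374.4 kg/d.
Net biomass production P_X = Y_obs × Q·(S₀ − S) = 0.1444 × 374.4 = 54.05 kg VSS/d.

P_X ≈ 54.0 kg VSS/d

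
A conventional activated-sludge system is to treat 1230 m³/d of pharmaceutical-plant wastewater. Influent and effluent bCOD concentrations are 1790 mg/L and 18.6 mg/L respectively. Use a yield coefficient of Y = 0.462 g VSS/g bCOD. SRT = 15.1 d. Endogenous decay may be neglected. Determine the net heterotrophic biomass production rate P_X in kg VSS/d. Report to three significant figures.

P_X ≈ 1010 kg VSS/d

No decay correction is needed, so Y_obs = Y = 0.462.
Mass of bCOD removed per day: Q(S₀ − S) = 1230 × 1771 g/m³ = 2179 kg/d.
So the net sludge growth is P_X = 0.4620 × 2179 = 1007 kg VSS/d.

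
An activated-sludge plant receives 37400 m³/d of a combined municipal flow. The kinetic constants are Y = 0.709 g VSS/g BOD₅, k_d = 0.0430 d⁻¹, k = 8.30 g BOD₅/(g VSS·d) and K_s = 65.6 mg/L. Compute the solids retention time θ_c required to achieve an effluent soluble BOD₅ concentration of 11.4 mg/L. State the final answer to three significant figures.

Specific growth rate at S = 11.4 mg/L: μ = YkS/(K_s+S) = 0.709·8.30·11.4/(65.6+11.4) = 0.8712 d⁻¹.
Then 1/θ_c = μ − k_d = 0.8712 − 0.0430 = 0.8282 d⁻¹, giving θ_c = 1.207 d.

θ_c ≈ 1.21 d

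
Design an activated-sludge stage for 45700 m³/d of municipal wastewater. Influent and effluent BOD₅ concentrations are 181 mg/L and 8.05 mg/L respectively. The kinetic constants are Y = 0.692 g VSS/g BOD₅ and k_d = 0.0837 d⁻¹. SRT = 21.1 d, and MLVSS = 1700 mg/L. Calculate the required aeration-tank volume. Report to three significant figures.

Rearranging the biomass balance for a CMAS with decay, V = Y·Q·ΔS·θ_c / [X·(1+k_d θ_c)] = 0.692 × 45700 × (181 − 8.05) × 21.1 / [1700 × (1 + 0.0837 × 21.1)] = 1.15×10^8 / 4702 = 24542 m³.

V ≈ 24500 m³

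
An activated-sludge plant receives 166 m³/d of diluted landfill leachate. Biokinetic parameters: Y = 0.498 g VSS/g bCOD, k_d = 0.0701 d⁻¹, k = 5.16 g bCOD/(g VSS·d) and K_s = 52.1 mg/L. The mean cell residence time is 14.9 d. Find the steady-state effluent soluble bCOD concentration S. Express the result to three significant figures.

S ≈ 2.94 mg/L

Effluent substrate depends only on kinetics and SRT: S = K_s(1 + k_d θ_c) / [θ_c(Yk − k_d) − 1] = 52.1 × (1 + 0.0701 × 14.9) / [14.9 × (0.498 × 5.16 − 0.0701) − 1] = 106.5 / 36.24 = 2.939 mg/L.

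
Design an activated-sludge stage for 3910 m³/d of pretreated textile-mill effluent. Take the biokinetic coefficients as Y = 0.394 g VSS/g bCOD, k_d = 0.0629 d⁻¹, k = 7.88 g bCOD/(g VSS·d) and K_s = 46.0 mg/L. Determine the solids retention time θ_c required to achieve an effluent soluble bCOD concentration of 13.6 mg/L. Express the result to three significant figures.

θ_c ≈ 1.55 d

From 1/θ_c = Y·k·S/(K_s + S) − k_d: Y·k·S/(K_s+S) = 0.394 × 7.88 × 13.6 / (46.0 + 13.6) = 0.7085 d⁻¹.
Then 1/θ_c = μ − k_d = 0.7085 − 0.0629 = 0.6456 d⁻¹, giving θ_c = 1.549 d.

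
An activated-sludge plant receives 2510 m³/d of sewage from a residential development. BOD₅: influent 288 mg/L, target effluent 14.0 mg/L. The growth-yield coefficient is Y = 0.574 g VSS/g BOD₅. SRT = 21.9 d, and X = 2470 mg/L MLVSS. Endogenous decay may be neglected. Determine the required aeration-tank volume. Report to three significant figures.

Biomass mass balance (decay neglected): V·X = Y·Q·(S₀ − S)·θ_c, so V = 0.574 × 2510 × (288 − 14.0) × 21.9 / 2470 = 3500 m³.

V ≈ 3500 m³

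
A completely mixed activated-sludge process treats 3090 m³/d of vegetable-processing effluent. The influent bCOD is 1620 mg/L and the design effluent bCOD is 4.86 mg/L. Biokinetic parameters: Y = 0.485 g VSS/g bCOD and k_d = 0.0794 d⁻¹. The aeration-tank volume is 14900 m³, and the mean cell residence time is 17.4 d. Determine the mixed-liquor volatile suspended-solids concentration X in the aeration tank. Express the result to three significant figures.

From V·X·(1 + k_d·θ_c) = Y·Q·(S₀ − S)·θ_c: X = 0.485 × 3090 × (1620 − 4.86) × 17.4 / [14900 × (1 + 0.0794 × 17.4)] = 1187 mg/L.

X ≈ 1190 mg/L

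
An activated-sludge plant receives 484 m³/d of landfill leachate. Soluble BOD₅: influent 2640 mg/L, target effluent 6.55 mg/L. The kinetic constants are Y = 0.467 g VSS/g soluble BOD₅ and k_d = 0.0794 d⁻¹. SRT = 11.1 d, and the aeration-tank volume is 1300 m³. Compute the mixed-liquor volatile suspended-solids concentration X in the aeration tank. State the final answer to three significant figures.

X ≈ 2700 mg/L

X = Y·Q·ΔS·θ_c / [V·(1 + k_d θ_c)] = 0.467 × 484 × (2640 − 6.55) × 11.1 / [1300 × (1 + 0.0794 × 11.1)] = 2701 mg/L.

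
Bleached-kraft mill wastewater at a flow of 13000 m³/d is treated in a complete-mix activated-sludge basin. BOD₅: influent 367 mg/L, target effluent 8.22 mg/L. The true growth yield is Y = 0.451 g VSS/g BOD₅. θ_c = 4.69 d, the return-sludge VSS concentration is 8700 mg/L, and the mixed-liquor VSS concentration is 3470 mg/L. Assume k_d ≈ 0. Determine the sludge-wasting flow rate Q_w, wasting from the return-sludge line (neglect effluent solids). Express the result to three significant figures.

Q_w ≈ 242 m³/d

Biomass mass balance (decay neglected): V·X = Y·Q·(S₀ − S)·θ_c, so V = 0.451 × 13000 × (367 − 8.22) × 4.69 / 3470 = 2843 m³.
Wasting from the return line (neglecting effluent solids): Q_w = V·X / (θ_c·X_r) = 2843 × 3470 / (4.69 × 8700) = 241.8 m³/d.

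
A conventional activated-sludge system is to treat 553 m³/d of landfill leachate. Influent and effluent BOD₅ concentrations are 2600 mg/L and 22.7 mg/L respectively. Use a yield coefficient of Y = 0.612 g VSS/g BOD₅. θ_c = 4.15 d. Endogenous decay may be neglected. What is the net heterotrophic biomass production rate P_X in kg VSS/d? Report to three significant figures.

P_X ≈ 872 kg VSS/d

Since k_d ≈ 0, Y_obs = Y = 0.612 g VSS/g BOD₅.
Mass of BOD₅ removed per day: Q(S₀ − S) = 553 × 2577 g/m³ = 1425 kg/d.
So the net sludge growth is P_X = 0.6120 × 1425 = 872.3 kg VSS/d.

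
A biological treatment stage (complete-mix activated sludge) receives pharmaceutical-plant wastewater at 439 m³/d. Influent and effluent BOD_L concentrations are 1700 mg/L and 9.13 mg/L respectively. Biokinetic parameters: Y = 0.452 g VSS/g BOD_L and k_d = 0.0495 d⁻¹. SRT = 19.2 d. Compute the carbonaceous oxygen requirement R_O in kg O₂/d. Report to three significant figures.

Y_obs = Y / (1 + k_d θ_c) = 0.452 / (1 + 0.0495 × 19.2) = 0.452 / 1.950 = 0.2317.
Substrate removed = Q·(S₀ − S) = 439 m³/d × (1700 − 9.13) g/m³ = 7.42×10^5 g/d = 742.3 kg/d.
P_X = Y_obs·Q·(S₀ − S) = 0.2317 × 742.3 = 172.0 kg VSS/d.
R_O = Q·ΔS − 1.42 P_X = 742.3 − 244.3 = 498.0 kg O₂/d.

R_O ≈ 498 kg O₂/d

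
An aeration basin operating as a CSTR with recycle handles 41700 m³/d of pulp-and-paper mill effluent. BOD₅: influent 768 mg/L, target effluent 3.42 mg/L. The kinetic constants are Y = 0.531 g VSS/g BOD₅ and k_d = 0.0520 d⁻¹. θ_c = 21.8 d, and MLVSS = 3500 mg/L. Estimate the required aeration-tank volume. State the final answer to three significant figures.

V ≈ 49400 m³

Rearranging the biomass balance for a CMAS with decay, V = Y·Q·ΔS·θ_c / [X·(1+k_d θ_c)] = 0.531 × 41700 × (768 − 3.42) × 21.8 / [3500 × (1 + 0.0520 × 21.8)] = 3.69×10^8 / 7468 = 49423 m³.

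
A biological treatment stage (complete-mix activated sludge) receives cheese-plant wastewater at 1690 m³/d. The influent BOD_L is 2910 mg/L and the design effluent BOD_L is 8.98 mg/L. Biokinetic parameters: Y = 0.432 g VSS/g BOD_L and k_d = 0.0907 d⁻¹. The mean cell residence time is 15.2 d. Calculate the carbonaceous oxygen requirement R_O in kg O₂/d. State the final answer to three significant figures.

R_O ≈ 3640 kg O₂/d

The observed yield is Y_obs = Y/(1 + k_d·θ_c) = 0.432 / (1 + 0.0907 × 15.2) = 0.432 / 2.379 = 0.1816 g VSS per g BOD_L removed.
Q·(S₀ − S) = 1690 × (2910 − 8.98) × 10⁻³ = 4903 kg/d removed.
Biomass synthesised: P_X = Y_obs × 4903 = 890.4 kg VSS/d.
R_O = Q·ΔS − 1.42 P_X = 4903 − 1264 = 3638 kg O₂/d.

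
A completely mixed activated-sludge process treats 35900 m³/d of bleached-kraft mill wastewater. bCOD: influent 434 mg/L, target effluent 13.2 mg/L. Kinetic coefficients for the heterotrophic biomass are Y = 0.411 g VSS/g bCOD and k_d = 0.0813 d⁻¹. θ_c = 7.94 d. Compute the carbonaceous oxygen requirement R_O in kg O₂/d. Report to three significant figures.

Observed yield with endogenous decay: Y_obs = Y / (1 + k_d·θ_c) = 0.411 / (1 + 0.0813 × 7.94) = 0.411 / 1.646 = 0.2498 g VSS/g bCOD.
Mass of bCOD removed per day: Q(S₀ − S) = 35900 × 420.8 g/m³ = 15107 kg/d.
Net sludge production P_X = 0.2498 × 15107 = 3773 kg VSS/d.
R_O = Q·(S₀ − S) − 1.42·P_X = 15107 − 1.42 × 3773 = 9749 kg O₂/d.

R_O ≈ 9750 kg O₂/d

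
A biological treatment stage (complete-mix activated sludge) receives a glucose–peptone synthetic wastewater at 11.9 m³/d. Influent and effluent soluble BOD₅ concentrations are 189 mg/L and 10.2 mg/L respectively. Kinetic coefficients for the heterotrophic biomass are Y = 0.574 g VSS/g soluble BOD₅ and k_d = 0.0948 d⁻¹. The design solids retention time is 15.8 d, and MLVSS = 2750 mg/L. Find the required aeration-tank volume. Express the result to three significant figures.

Steady-state biomass mass balance: V·X·(1 + k_d·θ_c) = Y·Q·(S₀ − S)·θ_c, so V = 0.574 × 11.9 × (189 − 10.2) × 15.8 / [2750 × (1 + 0.0948 × 15.8)] = 1.93×10^4 / 6869 = 2.809 m³.

V ≈ 2.81 m³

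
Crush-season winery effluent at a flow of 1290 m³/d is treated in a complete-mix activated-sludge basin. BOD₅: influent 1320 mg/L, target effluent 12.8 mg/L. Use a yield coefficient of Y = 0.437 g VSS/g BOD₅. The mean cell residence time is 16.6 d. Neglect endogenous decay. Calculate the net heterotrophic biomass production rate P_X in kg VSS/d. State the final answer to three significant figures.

P_X ≈ 737 kg VSS/d

With endogenous decay neglected, the observed yield equals the true yield: Y_obs = Y = 0.437 g VSS/g BOD₅.
Substrate removed = Q·(S₀ − S) = 1290 m³/d × (1320 − 12.8) g/m³ = 1.69×10^6 g/d = 1686 kg/d.
So the net sludge growth is P_X = 0.4370 × 1686 = 736.9 kg VSS/d.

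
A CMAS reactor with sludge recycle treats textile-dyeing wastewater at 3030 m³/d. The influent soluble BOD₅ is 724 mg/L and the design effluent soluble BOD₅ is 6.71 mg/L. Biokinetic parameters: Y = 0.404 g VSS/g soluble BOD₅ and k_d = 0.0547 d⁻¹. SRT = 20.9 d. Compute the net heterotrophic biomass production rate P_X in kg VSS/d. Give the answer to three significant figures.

The observed yield is Y_obs = Y/(1 + k_d·θ_c) = 0.404 / (1 + 0.0547 × 20.9) = 0.404 / 2.143 = 0.1885 g VSS per g soluble BOD₅ removed.
Substrate removed = Q·(S₀ − S) = 3030 m³/d × (724 − 6.71) g/m³ = 2.17×10^6 g/d = 2173 kg/d.
P_X = Y_obs · Q(S₀ − S) = 0.1885 × 2173 = 409.7 kg VSS/d.

P_X ≈ 410 kg VSS/d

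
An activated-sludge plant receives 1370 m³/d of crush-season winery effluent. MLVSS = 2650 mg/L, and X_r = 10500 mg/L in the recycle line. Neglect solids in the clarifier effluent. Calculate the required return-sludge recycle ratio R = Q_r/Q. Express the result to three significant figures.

R = Q_r/Q = X/(X_r − X) = 2650 / (10500 − 2650) = 0.3376.

R ≈ 0.338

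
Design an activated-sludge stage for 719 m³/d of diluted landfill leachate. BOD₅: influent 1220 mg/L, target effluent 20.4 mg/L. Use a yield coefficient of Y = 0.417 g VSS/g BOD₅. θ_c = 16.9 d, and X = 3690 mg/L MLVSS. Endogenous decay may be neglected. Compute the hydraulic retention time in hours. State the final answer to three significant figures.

τ ≈ 55.0 h

With k_d = 0 the design equation reduces to V = Y Q (S₀−S) θ_c / X = 0.417 × 719 × (1220 − 20.4) × 16.9 / 3690 = 1647 m³.
Hydraulic retention time τ = V/Q = 1647 / 719 = 2.291 d = 54.98 h.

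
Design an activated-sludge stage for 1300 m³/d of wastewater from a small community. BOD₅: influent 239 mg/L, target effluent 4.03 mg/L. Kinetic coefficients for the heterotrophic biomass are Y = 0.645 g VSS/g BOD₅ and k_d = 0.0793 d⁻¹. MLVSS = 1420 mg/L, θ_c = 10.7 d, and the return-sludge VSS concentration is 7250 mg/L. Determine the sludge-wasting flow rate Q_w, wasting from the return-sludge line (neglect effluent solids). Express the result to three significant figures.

Q_w ≈ 14.7 m³/d

Steady-state biomass mass balance: V·X·(1 + k_d·θ_c) = Y·Q·(S₀ − S)·θ_c, so V = 0.645 × 1300 × (239 − 4.03) × 10.7 / [1420 × (1 + 0.0793 × 10.7)] = 2.11×10^6 / 2625 = 803.1 m³.
Wasting from the return line (neglecting effluent solids): Q_w = V·X / (θ_c·X_r) = 803.1 × 1420 / (10.7 × 7250) = 14.70 m³/d.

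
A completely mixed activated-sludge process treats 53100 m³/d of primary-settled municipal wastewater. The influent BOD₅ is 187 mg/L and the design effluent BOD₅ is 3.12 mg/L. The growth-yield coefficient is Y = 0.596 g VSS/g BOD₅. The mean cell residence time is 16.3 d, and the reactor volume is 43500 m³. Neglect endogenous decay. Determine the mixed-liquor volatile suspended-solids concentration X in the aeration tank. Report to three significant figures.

Without decay, X = Y Q (S₀−S) θ_c / V = 0.596 × 53100 × (187 − 3.12) × 16.3 / 43500 = 2181 mg/L.

X ≈ 2180 mg/L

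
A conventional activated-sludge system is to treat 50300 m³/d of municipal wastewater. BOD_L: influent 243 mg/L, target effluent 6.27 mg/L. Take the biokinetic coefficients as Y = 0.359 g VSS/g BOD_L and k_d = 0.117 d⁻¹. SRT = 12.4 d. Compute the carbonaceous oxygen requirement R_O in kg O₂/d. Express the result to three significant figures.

R_O ≈ 9430 kg O₂/d

Observed yield with endogenous decay: Y_obs = Y / (1 + k_d·θ_c) = 0.359 / (1 + 0.117 × 12.4) = 0.359 / 2.451 = 0.1465 g VSS/g BOD_L.
ΔS = 243 − 6.27 = 236.7 mg/L, so the substrate removal rate is 50300 × 236.7/1000 = 11908 kg BOD_L/d.
Net sludge production P_X = 0.1465 × 11908 = 1744 kg VSS/d.
R_O = Q·ΔS − 1.42 P_X = 11908 − 2477 = 9431 kg O₂/d.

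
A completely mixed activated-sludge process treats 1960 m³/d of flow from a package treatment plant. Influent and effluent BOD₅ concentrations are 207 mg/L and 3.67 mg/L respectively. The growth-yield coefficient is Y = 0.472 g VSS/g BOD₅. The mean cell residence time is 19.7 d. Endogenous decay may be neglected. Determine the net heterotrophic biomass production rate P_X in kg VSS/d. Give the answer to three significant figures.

No decay correction is needed, so Y_obs = Y = 0.472.
Q·(S₀ − S) = 1960 × (207 − 3.67) × 10⁻³ = 398.5 kg/d removed.
Net biomass production P_X = Y_obs × Q·(S₀ − S) = 0.4720 × 398.5 = 188.1 kg VSS/d.

P_X ≈ 188 kg VSS/d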